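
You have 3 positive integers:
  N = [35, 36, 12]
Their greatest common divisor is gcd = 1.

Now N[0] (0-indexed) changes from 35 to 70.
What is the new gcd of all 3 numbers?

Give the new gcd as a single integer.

Numbers: [35, 36, 12], gcd = 1
Change: index 0, 35 -> 70
gcd of the OTHER numbers (without index 0): gcd([36, 12]) = 12
New gcd = gcd(g_others, new_val) = gcd(12, 70) = 2

Answer: 2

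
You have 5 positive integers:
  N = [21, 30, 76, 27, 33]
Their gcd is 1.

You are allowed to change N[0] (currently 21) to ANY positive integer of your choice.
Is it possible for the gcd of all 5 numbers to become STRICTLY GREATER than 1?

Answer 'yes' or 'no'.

Answer: no

Derivation:
Current gcd = 1
gcd of all OTHER numbers (without N[0]=21): gcd([30, 76, 27, 33]) = 1
The new gcd after any change is gcd(1, new_value).
This can be at most 1.
Since 1 = old gcd 1, the gcd can only stay the same or decrease.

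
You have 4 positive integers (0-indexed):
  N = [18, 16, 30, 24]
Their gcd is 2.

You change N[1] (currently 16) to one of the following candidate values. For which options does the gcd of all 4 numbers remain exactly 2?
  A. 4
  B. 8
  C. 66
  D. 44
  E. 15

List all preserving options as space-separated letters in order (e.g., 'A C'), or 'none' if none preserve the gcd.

Answer: A B D

Derivation:
Old gcd = 2; gcd of others (without N[1]) = 6
New gcd for candidate v: gcd(6, v). Preserves old gcd iff gcd(6, v) = 2.
  Option A: v=4, gcd(6,4)=2 -> preserves
  Option B: v=8, gcd(6,8)=2 -> preserves
  Option C: v=66, gcd(6,66)=6 -> changes
  Option D: v=44, gcd(6,44)=2 -> preserves
  Option E: v=15, gcd(6,15)=3 -> changes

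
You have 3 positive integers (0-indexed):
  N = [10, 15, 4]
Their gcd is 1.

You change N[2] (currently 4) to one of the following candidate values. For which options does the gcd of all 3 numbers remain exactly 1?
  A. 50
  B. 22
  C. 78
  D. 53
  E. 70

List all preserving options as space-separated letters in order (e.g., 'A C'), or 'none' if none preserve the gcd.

Answer: B C D

Derivation:
Old gcd = 1; gcd of others (without N[2]) = 5
New gcd for candidate v: gcd(5, v). Preserves old gcd iff gcd(5, v) = 1.
  Option A: v=50, gcd(5,50)=5 -> changes
  Option B: v=22, gcd(5,22)=1 -> preserves
  Option C: v=78, gcd(5,78)=1 -> preserves
  Option D: v=53, gcd(5,53)=1 -> preserves
  Option E: v=70, gcd(5,70)=5 -> changes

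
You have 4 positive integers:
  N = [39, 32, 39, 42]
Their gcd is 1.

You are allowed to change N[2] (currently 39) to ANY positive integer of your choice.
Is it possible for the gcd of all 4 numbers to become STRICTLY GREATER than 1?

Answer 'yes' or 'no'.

Answer: no

Derivation:
Current gcd = 1
gcd of all OTHER numbers (without N[2]=39): gcd([39, 32, 42]) = 1
The new gcd after any change is gcd(1, new_value).
This can be at most 1.
Since 1 = old gcd 1, the gcd can only stay the same or decrease.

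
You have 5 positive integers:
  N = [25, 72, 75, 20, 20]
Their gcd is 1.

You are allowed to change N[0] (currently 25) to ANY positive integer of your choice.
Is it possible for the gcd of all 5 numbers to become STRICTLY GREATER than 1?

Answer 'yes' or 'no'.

Answer: no

Derivation:
Current gcd = 1
gcd of all OTHER numbers (without N[0]=25): gcd([72, 75, 20, 20]) = 1
The new gcd after any change is gcd(1, new_value).
This can be at most 1.
Since 1 = old gcd 1, the gcd can only stay the same or decrease.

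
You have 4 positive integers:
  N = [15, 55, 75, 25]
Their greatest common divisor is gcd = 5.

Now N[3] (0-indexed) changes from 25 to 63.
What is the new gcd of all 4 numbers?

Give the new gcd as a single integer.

Numbers: [15, 55, 75, 25], gcd = 5
Change: index 3, 25 -> 63
gcd of the OTHER numbers (without index 3): gcd([15, 55, 75]) = 5
New gcd = gcd(g_others, new_val) = gcd(5, 63) = 1

Answer: 1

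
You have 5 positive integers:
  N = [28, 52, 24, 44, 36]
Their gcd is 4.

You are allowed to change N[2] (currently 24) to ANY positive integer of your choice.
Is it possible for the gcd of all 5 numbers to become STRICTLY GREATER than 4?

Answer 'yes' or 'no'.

Current gcd = 4
gcd of all OTHER numbers (without N[2]=24): gcd([28, 52, 44, 36]) = 4
The new gcd after any change is gcd(4, new_value).
This can be at most 4.
Since 4 = old gcd 4, the gcd can only stay the same or decrease.

Answer: no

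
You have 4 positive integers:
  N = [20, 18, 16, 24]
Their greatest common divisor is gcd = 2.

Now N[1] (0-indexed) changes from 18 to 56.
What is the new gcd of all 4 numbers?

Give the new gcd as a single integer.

Answer: 4

Derivation:
Numbers: [20, 18, 16, 24], gcd = 2
Change: index 1, 18 -> 56
gcd of the OTHER numbers (without index 1): gcd([20, 16, 24]) = 4
New gcd = gcd(g_others, new_val) = gcd(4, 56) = 4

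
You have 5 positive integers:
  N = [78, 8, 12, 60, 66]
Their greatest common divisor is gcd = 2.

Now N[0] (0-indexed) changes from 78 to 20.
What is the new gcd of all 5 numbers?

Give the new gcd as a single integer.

Answer: 2

Derivation:
Numbers: [78, 8, 12, 60, 66], gcd = 2
Change: index 0, 78 -> 20
gcd of the OTHER numbers (without index 0): gcd([8, 12, 60, 66]) = 2
New gcd = gcd(g_others, new_val) = gcd(2, 20) = 2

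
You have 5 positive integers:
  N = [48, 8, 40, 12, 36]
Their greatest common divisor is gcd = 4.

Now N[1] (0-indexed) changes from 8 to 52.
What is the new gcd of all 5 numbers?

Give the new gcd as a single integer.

Numbers: [48, 8, 40, 12, 36], gcd = 4
Change: index 1, 8 -> 52
gcd of the OTHER numbers (without index 1): gcd([48, 40, 12, 36]) = 4
New gcd = gcd(g_others, new_val) = gcd(4, 52) = 4

Answer: 4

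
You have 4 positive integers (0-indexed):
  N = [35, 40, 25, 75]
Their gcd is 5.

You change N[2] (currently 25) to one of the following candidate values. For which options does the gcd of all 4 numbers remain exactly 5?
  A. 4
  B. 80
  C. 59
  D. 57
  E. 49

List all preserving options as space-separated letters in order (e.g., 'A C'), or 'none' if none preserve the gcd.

Old gcd = 5; gcd of others (without N[2]) = 5
New gcd for candidate v: gcd(5, v). Preserves old gcd iff gcd(5, v) = 5.
  Option A: v=4, gcd(5,4)=1 -> changes
  Option B: v=80, gcd(5,80)=5 -> preserves
  Option C: v=59, gcd(5,59)=1 -> changes
  Option D: v=57, gcd(5,57)=1 -> changes
  Option E: v=49, gcd(5,49)=1 -> changes

Answer: B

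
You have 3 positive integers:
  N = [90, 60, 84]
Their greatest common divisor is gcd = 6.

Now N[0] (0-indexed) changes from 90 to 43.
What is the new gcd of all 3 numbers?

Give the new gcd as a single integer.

Numbers: [90, 60, 84], gcd = 6
Change: index 0, 90 -> 43
gcd of the OTHER numbers (without index 0): gcd([60, 84]) = 12
New gcd = gcd(g_others, new_val) = gcd(12, 43) = 1

Answer: 1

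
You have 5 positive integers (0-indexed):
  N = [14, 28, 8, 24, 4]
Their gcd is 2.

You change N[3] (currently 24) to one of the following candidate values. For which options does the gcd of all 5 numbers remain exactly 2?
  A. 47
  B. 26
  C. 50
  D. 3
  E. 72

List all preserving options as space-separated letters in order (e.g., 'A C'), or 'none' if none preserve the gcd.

Old gcd = 2; gcd of others (without N[3]) = 2
New gcd for candidate v: gcd(2, v). Preserves old gcd iff gcd(2, v) = 2.
  Option A: v=47, gcd(2,47)=1 -> changes
  Option B: v=26, gcd(2,26)=2 -> preserves
  Option C: v=50, gcd(2,50)=2 -> preserves
  Option D: v=3, gcd(2,3)=1 -> changes
  Option E: v=72, gcd(2,72)=2 -> preserves

Answer: B C E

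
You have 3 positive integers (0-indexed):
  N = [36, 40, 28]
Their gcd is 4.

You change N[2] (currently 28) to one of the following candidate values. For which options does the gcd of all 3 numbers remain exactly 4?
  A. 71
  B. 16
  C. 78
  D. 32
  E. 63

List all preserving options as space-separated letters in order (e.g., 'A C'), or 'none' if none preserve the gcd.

Old gcd = 4; gcd of others (without N[2]) = 4
New gcd for candidate v: gcd(4, v). Preserves old gcd iff gcd(4, v) = 4.
  Option A: v=71, gcd(4,71)=1 -> changes
  Option B: v=16, gcd(4,16)=4 -> preserves
  Option C: v=78, gcd(4,78)=2 -> changes
  Option D: v=32, gcd(4,32)=4 -> preserves
  Option E: v=63, gcd(4,63)=1 -> changes

Answer: B D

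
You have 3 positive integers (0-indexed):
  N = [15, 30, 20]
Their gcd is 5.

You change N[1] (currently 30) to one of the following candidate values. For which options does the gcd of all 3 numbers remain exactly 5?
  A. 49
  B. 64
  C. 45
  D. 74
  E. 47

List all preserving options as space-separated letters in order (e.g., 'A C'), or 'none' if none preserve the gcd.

Old gcd = 5; gcd of others (without N[1]) = 5
New gcd for candidate v: gcd(5, v). Preserves old gcd iff gcd(5, v) = 5.
  Option A: v=49, gcd(5,49)=1 -> changes
  Option B: v=64, gcd(5,64)=1 -> changes
  Option C: v=45, gcd(5,45)=5 -> preserves
  Option D: v=74, gcd(5,74)=1 -> changes
  Option E: v=47, gcd(5,47)=1 -> changes

Answer: C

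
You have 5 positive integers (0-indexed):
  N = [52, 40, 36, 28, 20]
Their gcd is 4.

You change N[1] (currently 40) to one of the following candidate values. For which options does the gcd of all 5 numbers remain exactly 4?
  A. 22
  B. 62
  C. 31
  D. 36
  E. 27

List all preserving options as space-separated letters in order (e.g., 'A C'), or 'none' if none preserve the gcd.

Old gcd = 4; gcd of others (without N[1]) = 4
New gcd for candidate v: gcd(4, v). Preserves old gcd iff gcd(4, v) = 4.
  Option A: v=22, gcd(4,22)=2 -> changes
  Option B: v=62, gcd(4,62)=2 -> changes
  Option C: v=31, gcd(4,31)=1 -> changes
  Option D: v=36, gcd(4,36)=4 -> preserves
  Option E: v=27, gcd(4,27)=1 -> changes

Answer: D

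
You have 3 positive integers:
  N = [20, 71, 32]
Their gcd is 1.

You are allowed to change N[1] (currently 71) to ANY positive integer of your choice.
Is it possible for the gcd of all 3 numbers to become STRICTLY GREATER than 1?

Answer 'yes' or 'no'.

Answer: yes

Derivation:
Current gcd = 1
gcd of all OTHER numbers (without N[1]=71): gcd([20, 32]) = 4
The new gcd after any change is gcd(4, new_value).
This can be at most 4.
Since 4 > old gcd 1, the gcd CAN increase (e.g., set N[1] = 4).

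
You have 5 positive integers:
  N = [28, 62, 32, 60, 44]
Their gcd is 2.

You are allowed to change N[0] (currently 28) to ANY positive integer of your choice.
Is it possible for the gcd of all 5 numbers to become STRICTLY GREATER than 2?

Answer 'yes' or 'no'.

Current gcd = 2
gcd of all OTHER numbers (without N[0]=28): gcd([62, 32, 60, 44]) = 2
The new gcd after any change is gcd(2, new_value).
This can be at most 2.
Since 2 = old gcd 2, the gcd can only stay the same or decrease.

Answer: no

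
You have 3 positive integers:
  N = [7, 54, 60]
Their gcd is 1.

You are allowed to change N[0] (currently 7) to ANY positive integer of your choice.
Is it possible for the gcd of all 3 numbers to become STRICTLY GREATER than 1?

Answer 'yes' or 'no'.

Answer: yes

Derivation:
Current gcd = 1
gcd of all OTHER numbers (without N[0]=7): gcd([54, 60]) = 6
The new gcd after any change is gcd(6, new_value).
This can be at most 6.
Since 6 > old gcd 1, the gcd CAN increase (e.g., set N[0] = 6).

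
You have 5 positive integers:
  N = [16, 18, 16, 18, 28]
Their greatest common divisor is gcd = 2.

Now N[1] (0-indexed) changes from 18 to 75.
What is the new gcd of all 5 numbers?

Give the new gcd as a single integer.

Numbers: [16, 18, 16, 18, 28], gcd = 2
Change: index 1, 18 -> 75
gcd of the OTHER numbers (without index 1): gcd([16, 16, 18, 28]) = 2
New gcd = gcd(g_others, new_val) = gcd(2, 75) = 1

Answer: 1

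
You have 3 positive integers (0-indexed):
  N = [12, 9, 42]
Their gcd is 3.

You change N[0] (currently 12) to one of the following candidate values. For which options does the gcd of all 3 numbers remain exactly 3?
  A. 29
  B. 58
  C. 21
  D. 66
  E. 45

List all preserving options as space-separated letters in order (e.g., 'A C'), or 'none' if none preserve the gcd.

Answer: C D E

Derivation:
Old gcd = 3; gcd of others (without N[0]) = 3
New gcd for candidate v: gcd(3, v). Preserves old gcd iff gcd(3, v) = 3.
  Option A: v=29, gcd(3,29)=1 -> changes
  Option B: v=58, gcd(3,58)=1 -> changes
  Option C: v=21, gcd(3,21)=3 -> preserves
  Option D: v=66, gcd(3,66)=3 -> preserves
  Option E: v=45, gcd(3,45)=3 -> preserves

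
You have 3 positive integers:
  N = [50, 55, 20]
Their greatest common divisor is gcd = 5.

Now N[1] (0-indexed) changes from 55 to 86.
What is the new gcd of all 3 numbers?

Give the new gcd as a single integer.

Answer: 2

Derivation:
Numbers: [50, 55, 20], gcd = 5
Change: index 1, 55 -> 86
gcd of the OTHER numbers (without index 1): gcd([50, 20]) = 10
New gcd = gcd(g_others, new_val) = gcd(10, 86) = 2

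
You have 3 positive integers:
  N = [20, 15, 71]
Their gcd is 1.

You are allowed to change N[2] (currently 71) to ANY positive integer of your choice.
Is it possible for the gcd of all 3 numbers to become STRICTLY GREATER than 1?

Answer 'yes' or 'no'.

Current gcd = 1
gcd of all OTHER numbers (without N[2]=71): gcd([20, 15]) = 5
The new gcd after any change is gcd(5, new_value).
This can be at most 5.
Since 5 > old gcd 1, the gcd CAN increase (e.g., set N[2] = 5).

Answer: yes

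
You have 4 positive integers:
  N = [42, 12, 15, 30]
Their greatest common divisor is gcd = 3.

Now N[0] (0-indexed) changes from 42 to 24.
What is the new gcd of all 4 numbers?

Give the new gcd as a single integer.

Numbers: [42, 12, 15, 30], gcd = 3
Change: index 0, 42 -> 24
gcd of the OTHER numbers (without index 0): gcd([12, 15, 30]) = 3
New gcd = gcd(g_others, new_val) = gcd(3, 24) = 3

Answer: 3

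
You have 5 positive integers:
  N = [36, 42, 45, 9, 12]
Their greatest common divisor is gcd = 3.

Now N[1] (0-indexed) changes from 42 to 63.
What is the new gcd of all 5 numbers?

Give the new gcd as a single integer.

Numbers: [36, 42, 45, 9, 12], gcd = 3
Change: index 1, 42 -> 63
gcd of the OTHER numbers (without index 1): gcd([36, 45, 9, 12]) = 3
New gcd = gcd(g_others, new_val) = gcd(3, 63) = 3

Answer: 3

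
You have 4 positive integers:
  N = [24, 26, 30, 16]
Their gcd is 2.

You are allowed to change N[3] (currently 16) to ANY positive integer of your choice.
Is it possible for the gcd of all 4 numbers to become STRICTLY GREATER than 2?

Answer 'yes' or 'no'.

Answer: no

Derivation:
Current gcd = 2
gcd of all OTHER numbers (without N[3]=16): gcd([24, 26, 30]) = 2
The new gcd after any change is gcd(2, new_value).
This can be at most 2.
Since 2 = old gcd 2, the gcd can only stay the same or decrease.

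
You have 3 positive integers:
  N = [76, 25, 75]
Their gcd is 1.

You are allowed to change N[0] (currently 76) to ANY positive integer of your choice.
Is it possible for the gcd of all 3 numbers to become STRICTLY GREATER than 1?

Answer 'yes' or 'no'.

Answer: yes

Derivation:
Current gcd = 1
gcd of all OTHER numbers (without N[0]=76): gcd([25, 75]) = 25
The new gcd after any change is gcd(25, new_value).
This can be at most 25.
Since 25 > old gcd 1, the gcd CAN increase (e.g., set N[0] = 25).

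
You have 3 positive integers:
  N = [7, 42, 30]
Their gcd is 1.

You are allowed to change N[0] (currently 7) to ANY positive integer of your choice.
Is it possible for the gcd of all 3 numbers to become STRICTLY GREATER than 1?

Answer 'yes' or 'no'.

Answer: yes

Derivation:
Current gcd = 1
gcd of all OTHER numbers (without N[0]=7): gcd([42, 30]) = 6
The new gcd after any change is gcd(6, new_value).
This can be at most 6.
Since 6 > old gcd 1, the gcd CAN increase (e.g., set N[0] = 6).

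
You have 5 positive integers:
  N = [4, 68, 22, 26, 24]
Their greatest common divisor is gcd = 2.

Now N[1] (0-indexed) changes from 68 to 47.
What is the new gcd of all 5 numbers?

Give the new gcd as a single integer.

Answer: 1

Derivation:
Numbers: [4, 68, 22, 26, 24], gcd = 2
Change: index 1, 68 -> 47
gcd of the OTHER numbers (without index 1): gcd([4, 22, 26, 24]) = 2
New gcd = gcd(g_others, new_val) = gcd(2, 47) = 1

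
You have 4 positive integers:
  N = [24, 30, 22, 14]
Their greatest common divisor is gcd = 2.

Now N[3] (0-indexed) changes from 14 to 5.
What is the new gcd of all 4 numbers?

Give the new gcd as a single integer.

Numbers: [24, 30, 22, 14], gcd = 2
Change: index 3, 14 -> 5
gcd of the OTHER numbers (without index 3): gcd([24, 30, 22]) = 2
New gcd = gcd(g_others, new_val) = gcd(2, 5) = 1

Answer: 1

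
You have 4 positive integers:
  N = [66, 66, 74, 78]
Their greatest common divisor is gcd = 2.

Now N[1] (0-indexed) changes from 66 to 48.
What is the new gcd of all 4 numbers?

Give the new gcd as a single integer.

Answer: 2

Derivation:
Numbers: [66, 66, 74, 78], gcd = 2
Change: index 1, 66 -> 48
gcd of the OTHER numbers (without index 1): gcd([66, 74, 78]) = 2
New gcd = gcd(g_others, new_val) = gcd(2, 48) = 2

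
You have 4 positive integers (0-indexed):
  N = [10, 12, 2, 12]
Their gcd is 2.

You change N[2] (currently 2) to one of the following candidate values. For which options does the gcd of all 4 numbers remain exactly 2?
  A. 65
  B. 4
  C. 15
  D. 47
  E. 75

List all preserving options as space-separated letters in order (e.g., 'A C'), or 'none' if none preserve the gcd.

Answer: B

Derivation:
Old gcd = 2; gcd of others (without N[2]) = 2
New gcd for candidate v: gcd(2, v). Preserves old gcd iff gcd(2, v) = 2.
  Option A: v=65, gcd(2,65)=1 -> changes
  Option B: v=4, gcd(2,4)=2 -> preserves
  Option C: v=15, gcd(2,15)=1 -> changes
  Option D: v=47, gcd(2,47)=1 -> changes
  Option E: v=75, gcd(2,75)=1 -> changes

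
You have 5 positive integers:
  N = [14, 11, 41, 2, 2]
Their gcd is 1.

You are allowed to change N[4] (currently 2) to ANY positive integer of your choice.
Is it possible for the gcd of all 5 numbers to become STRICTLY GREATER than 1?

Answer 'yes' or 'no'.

Current gcd = 1
gcd of all OTHER numbers (without N[4]=2): gcd([14, 11, 41, 2]) = 1
The new gcd after any change is gcd(1, new_value).
This can be at most 1.
Since 1 = old gcd 1, the gcd can only stay the same or decrease.

Answer: no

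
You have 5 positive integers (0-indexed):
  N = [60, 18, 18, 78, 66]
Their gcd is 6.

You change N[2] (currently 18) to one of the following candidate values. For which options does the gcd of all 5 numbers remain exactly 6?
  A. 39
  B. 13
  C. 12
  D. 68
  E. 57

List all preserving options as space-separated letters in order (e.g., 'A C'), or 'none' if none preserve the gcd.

Old gcd = 6; gcd of others (without N[2]) = 6
New gcd for candidate v: gcd(6, v). Preserves old gcd iff gcd(6, v) = 6.
  Option A: v=39, gcd(6,39)=3 -> changes
  Option B: v=13, gcd(6,13)=1 -> changes
  Option C: v=12, gcd(6,12)=6 -> preserves
  Option D: v=68, gcd(6,68)=2 -> changes
  Option E: v=57, gcd(6,57)=3 -> changes

Answer: C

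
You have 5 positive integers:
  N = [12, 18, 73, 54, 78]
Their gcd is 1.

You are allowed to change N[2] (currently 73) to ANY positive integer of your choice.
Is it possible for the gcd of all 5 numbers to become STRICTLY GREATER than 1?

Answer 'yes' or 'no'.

Answer: yes

Derivation:
Current gcd = 1
gcd of all OTHER numbers (without N[2]=73): gcd([12, 18, 54, 78]) = 6
The new gcd after any change is gcd(6, new_value).
This can be at most 6.
Since 6 > old gcd 1, the gcd CAN increase (e.g., set N[2] = 6).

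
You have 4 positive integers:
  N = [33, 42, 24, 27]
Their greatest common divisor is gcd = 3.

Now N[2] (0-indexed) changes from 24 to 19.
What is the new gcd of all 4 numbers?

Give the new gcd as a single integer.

Answer: 1

Derivation:
Numbers: [33, 42, 24, 27], gcd = 3
Change: index 2, 24 -> 19
gcd of the OTHER numbers (without index 2): gcd([33, 42, 27]) = 3
New gcd = gcd(g_others, new_val) = gcd(3, 19) = 1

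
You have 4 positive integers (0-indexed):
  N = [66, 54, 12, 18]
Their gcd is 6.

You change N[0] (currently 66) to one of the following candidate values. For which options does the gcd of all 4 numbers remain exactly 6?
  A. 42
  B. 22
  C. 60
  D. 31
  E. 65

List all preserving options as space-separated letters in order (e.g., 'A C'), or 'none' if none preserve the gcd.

Old gcd = 6; gcd of others (without N[0]) = 6
New gcd for candidate v: gcd(6, v). Preserves old gcd iff gcd(6, v) = 6.
  Option A: v=42, gcd(6,42)=6 -> preserves
  Option B: v=22, gcd(6,22)=2 -> changes
  Option C: v=60, gcd(6,60)=6 -> preserves
  Option D: v=31, gcd(6,31)=1 -> changes
  Option E: v=65, gcd(6,65)=1 -> changes

Answer: A C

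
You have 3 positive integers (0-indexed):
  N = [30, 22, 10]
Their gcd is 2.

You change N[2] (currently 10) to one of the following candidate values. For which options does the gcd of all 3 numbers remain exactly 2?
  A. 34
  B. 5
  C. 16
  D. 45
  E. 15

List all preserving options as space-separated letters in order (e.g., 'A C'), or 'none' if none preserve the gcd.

Old gcd = 2; gcd of others (without N[2]) = 2
New gcd for candidate v: gcd(2, v). Preserves old gcd iff gcd(2, v) = 2.
  Option A: v=34, gcd(2,34)=2 -> preserves
  Option B: v=5, gcd(2,5)=1 -> changes
  Option C: v=16, gcd(2,16)=2 -> preserves
  Option D: v=45, gcd(2,45)=1 -> changes
  Option E: v=15, gcd(2,15)=1 -> changes

Answer: A C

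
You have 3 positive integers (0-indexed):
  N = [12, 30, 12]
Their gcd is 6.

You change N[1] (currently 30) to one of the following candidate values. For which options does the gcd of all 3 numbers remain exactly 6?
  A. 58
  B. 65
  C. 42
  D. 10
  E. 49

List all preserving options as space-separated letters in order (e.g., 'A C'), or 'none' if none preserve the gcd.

Old gcd = 6; gcd of others (without N[1]) = 12
New gcd for candidate v: gcd(12, v). Preserves old gcd iff gcd(12, v) = 6.
  Option A: v=58, gcd(12,58)=2 -> changes
  Option B: v=65, gcd(12,65)=1 -> changes
  Option C: v=42, gcd(12,42)=6 -> preserves
  Option D: v=10, gcd(12,10)=2 -> changes
  Option E: v=49, gcd(12,49)=1 -> changes

Answer: C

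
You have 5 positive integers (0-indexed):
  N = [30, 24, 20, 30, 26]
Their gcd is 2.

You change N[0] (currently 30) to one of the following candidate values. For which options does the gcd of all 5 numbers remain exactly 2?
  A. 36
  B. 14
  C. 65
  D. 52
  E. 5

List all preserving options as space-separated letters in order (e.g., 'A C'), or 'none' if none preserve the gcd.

Answer: A B D

Derivation:
Old gcd = 2; gcd of others (without N[0]) = 2
New gcd for candidate v: gcd(2, v). Preserves old gcd iff gcd(2, v) = 2.
  Option A: v=36, gcd(2,36)=2 -> preserves
  Option B: v=14, gcd(2,14)=2 -> preserves
  Option C: v=65, gcd(2,65)=1 -> changes
  Option D: v=52, gcd(2,52)=2 -> preserves
  Option E: v=5, gcd(2,5)=1 -> changes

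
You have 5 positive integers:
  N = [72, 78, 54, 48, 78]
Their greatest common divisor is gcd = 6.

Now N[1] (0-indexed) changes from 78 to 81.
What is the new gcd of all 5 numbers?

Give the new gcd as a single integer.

Numbers: [72, 78, 54, 48, 78], gcd = 6
Change: index 1, 78 -> 81
gcd of the OTHER numbers (without index 1): gcd([72, 54, 48, 78]) = 6
New gcd = gcd(g_others, new_val) = gcd(6, 81) = 3

Answer: 3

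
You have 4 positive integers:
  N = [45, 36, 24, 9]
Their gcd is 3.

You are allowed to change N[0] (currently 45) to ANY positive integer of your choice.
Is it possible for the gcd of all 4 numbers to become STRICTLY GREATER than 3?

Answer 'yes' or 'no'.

Current gcd = 3
gcd of all OTHER numbers (without N[0]=45): gcd([36, 24, 9]) = 3
The new gcd after any change is gcd(3, new_value).
This can be at most 3.
Since 3 = old gcd 3, the gcd can only stay the same or decrease.

Answer: no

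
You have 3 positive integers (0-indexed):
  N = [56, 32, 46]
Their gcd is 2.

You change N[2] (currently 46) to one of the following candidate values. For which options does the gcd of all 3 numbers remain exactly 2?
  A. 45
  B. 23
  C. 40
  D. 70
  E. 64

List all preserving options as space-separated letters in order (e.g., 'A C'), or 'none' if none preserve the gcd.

Old gcd = 2; gcd of others (without N[2]) = 8
New gcd for candidate v: gcd(8, v). Preserves old gcd iff gcd(8, v) = 2.
  Option A: v=45, gcd(8,45)=1 -> changes
  Option B: v=23, gcd(8,23)=1 -> changes
  Option C: v=40, gcd(8,40)=8 -> changes
  Option D: v=70, gcd(8,70)=2 -> preserves
  Option E: v=64, gcd(8,64)=8 -> changes

Answer: D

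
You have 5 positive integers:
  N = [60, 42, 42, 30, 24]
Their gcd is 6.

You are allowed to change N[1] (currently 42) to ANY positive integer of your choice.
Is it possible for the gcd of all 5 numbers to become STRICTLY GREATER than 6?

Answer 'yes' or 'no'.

Current gcd = 6
gcd of all OTHER numbers (without N[1]=42): gcd([60, 42, 30, 24]) = 6
The new gcd after any change is gcd(6, new_value).
This can be at most 6.
Since 6 = old gcd 6, the gcd can only stay the same or decrease.

Answer: no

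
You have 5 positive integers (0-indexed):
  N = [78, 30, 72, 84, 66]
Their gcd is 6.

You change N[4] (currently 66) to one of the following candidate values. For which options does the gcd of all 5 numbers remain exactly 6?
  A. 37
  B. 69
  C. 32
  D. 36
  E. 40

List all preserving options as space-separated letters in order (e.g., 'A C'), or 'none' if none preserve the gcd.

Answer: D

Derivation:
Old gcd = 6; gcd of others (without N[4]) = 6
New gcd for candidate v: gcd(6, v). Preserves old gcd iff gcd(6, v) = 6.
  Option A: v=37, gcd(6,37)=1 -> changes
  Option B: v=69, gcd(6,69)=3 -> changes
  Option C: v=32, gcd(6,32)=2 -> changes
  Option D: v=36, gcd(6,36)=6 -> preserves
  Option E: v=40, gcd(6,40)=2 -> changes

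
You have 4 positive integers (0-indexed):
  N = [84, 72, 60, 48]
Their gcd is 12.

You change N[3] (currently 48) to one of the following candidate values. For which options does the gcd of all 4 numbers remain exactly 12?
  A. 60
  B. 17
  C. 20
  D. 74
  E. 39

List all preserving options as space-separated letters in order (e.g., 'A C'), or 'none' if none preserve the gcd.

Answer: A

Derivation:
Old gcd = 12; gcd of others (without N[3]) = 12
New gcd for candidate v: gcd(12, v). Preserves old gcd iff gcd(12, v) = 12.
  Option A: v=60, gcd(12,60)=12 -> preserves
  Option B: v=17, gcd(12,17)=1 -> changes
  Option C: v=20, gcd(12,20)=4 -> changes
  Option D: v=74, gcd(12,74)=2 -> changes
  Option E: v=39, gcd(12,39)=3 -> changes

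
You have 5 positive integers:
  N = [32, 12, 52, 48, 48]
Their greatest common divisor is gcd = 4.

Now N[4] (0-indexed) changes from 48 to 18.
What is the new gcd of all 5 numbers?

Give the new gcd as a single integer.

Numbers: [32, 12, 52, 48, 48], gcd = 4
Change: index 4, 48 -> 18
gcd of the OTHER numbers (without index 4): gcd([32, 12, 52, 48]) = 4
New gcd = gcd(g_others, new_val) = gcd(4, 18) = 2

Answer: 2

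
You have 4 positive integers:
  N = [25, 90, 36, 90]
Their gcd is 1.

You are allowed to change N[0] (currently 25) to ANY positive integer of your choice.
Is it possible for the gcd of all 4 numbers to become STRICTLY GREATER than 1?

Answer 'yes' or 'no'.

Current gcd = 1
gcd of all OTHER numbers (without N[0]=25): gcd([90, 36, 90]) = 18
The new gcd after any change is gcd(18, new_value).
This can be at most 18.
Since 18 > old gcd 1, the gcd CAN increase (e.g., set N[0] = 18).

Answer: yes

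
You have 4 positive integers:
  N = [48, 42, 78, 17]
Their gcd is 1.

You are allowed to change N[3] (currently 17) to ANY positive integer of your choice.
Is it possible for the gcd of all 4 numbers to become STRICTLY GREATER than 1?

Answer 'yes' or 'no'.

Current gcd = 1
gcd of all OTHER numbers (without N[3]=17): gcd([48, 42, 78]) = 6
The new gcd after any change is gcd(6, new_value).
This can be at most 6.
Since 6 > old gcd 1, the gcd CAN increase (e.g., set N[3] = 6).

Answer: yes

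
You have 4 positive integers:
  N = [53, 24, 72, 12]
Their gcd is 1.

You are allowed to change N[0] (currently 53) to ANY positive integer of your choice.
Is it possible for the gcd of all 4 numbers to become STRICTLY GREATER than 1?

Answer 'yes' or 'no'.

Answer: yes

Derivation:
Current gcd = 1
gcd of all OTHER numbers (without N[0]=53): gcd([24, 72, 12]) = 12
The new gcd after any change is gcd(12, new_value).
This can be at most 12.
Since 12 > old gcd 1, the gcd CAN increase (e.g., set N[0] = 12).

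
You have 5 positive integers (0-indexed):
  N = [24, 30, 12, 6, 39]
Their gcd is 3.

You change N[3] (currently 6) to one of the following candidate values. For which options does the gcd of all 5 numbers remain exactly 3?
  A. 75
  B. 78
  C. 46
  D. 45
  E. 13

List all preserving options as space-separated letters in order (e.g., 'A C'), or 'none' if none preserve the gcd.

Old gcd = 3; gcd of others (without N[3]) = 3
New gcd for candidate v: gcd(3, v). Preserves old gcd iff gcd(3, v) = 3.
  Option A: v=75, gcd(3,75)=3 -> preserves
  Option B: v=78, gcd(3,78)=3 -> preserves
  Option C: v=46, gcd(3,46)=1 -> changes
  Option D: v=45, gcd(3,45)=3 -> preserves
  Option E: v=13, gcd(3,13)=1 -> changes

Answer: A B D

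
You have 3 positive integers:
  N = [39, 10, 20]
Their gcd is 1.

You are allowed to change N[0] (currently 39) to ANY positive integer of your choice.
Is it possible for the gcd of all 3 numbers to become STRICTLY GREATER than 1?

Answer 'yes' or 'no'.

Answer: yes

Derivation:
Current gcd = 1
gcd of all OTHER numbers (without N[0]=39): gcd([10, 20]) = 10
The new gcd after any change is gcd(10, new_value).
This can be at most 10.
Since 10 > old gcd 1, the gcd CAN increase (e.g., set N[0] = 10).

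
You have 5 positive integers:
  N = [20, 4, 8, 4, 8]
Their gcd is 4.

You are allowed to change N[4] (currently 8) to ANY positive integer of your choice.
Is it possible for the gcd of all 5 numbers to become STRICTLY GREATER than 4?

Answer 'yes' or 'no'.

Current gcd = 4
gcd of all OTHER numbers (without N[4]=8): gcd([20, 4, 8, 4]) = 4
The new gcd after any change is gcd(4, new_value).
This can be at most 4.
Since 4 = old gcd 4, the gcd can only stay the same or decrease.

Answer: no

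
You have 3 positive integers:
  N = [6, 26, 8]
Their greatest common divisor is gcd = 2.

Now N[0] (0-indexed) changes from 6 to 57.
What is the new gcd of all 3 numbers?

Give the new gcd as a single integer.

Numbers: [6, 26, 8], gcd = 2
Change: index 0, 6 -> 57
gcd of the OTHER numbers (without index 0): gcd([26, 8]) = 2
New gcd = gcd(g_others, new_val) = gcd(2, 57) = 1

Answer: 1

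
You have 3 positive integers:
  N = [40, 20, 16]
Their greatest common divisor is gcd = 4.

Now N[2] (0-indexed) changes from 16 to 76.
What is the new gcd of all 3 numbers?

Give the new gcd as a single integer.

Numbers: [40, 20, 16], gcd = 4
Change: index 2, 16 -> 76
gcd of the OTHER numbers (without index 2): gcd([40, 20]) = 20
New gcd = gcd(g_others, new_val) = gcd(20, 76) = 4

Answer: 4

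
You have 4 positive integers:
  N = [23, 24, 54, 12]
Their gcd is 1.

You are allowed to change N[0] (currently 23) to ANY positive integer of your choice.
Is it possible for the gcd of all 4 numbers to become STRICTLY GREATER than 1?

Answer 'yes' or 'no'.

Current gcd = 1
gcd of all OTHER numbers (without N[0]=23): gcd([24, 54, 12]) = 6
The new gcd after any change is gcd(6, new_value).
This can be at most 6.
Since 6 > old gcd 1, the gcd CAN increase (e.g., set N[0] = 6).

Answer: yes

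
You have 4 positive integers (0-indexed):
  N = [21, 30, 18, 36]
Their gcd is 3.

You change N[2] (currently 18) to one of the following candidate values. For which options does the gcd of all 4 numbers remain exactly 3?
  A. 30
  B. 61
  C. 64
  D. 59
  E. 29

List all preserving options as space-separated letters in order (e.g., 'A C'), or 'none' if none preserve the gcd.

Answer: A

Derivation:
Old gcd = 3; gcd of others (without N[2]) = 3
New gcd for candidate v: gcd(3, v). Preserves old gcd iff gcd(3, v) = 3.
  Option A: v=30, gcd(3,30)=3 -> preserves
  Option B: v=61, gcd(3,61)=1 -> changes
  Option C: v=64, gcd(3,64)=1 -> changes
  Option D: v=59, gcd(3,59)=1 -> changes
  Option E: v=29, gcd(3,29)=1 -> changes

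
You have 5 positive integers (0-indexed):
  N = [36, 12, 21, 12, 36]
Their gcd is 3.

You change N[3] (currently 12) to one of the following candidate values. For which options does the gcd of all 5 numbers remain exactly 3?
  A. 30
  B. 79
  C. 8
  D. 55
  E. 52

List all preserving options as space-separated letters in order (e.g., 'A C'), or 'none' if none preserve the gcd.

Answer: A

Derivation:
Old gcd = 3; gcd of others (without N[3]) = 3
New gcd for candidate v: gcd(3, v). Preserves old gcd iff gcd(3, v) = 3.
  Option A: v=30, gcd(3,30)=3 -> preserves
  Option B: v=79, gcd(3,79)=1 -> changes
  Option C: v=8, gcd(3,8)=1 -> changes
  Option D: v=55, gcd(3,55)=1 -> changes
  Option E: v=52, gcd(3,52)=1 -> changes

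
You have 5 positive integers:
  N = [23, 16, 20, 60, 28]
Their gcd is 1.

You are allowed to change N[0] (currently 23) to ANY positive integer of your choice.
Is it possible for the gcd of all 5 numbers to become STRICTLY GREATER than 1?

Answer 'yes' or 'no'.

Answer: yes

Derivation:
Current gcd = 1
gcd of all OTHER numbers (without N[0]=23): gcd([16, 20, 60, 28]) = 4
The new gcd after any change is gcd(4, new_value).
This can be at most 4.
Since 4 > old gcd 1, the gcd CAN increase (e.g., set N[0] = 4).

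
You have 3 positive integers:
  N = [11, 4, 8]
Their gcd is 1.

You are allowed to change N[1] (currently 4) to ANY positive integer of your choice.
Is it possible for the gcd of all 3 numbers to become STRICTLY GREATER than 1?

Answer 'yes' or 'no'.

Current gcd = 1
gcd of all OTHER numbers (without N[1]=4): gcd([11, 8]) = 1
The new gcd after any change is gcd(1, new_value).
This can be at most 1.
Since 1 = old gcd 1, the gcd can only stay the same or decrease.

Answer: no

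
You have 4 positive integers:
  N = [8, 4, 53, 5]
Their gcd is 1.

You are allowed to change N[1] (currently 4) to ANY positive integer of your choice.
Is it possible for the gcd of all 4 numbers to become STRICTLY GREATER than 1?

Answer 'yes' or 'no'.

Answer: no

Derivation:
Current gcd = 1
gcd of all OTHER numbers (without N[1]=4): gcd([8, 53, 5]) = 1
The new gcd after any change is gcd(1, new_value).
This can be at most 1.
Since 1 = old gcd 1, the gcd can only stay the same or decrease.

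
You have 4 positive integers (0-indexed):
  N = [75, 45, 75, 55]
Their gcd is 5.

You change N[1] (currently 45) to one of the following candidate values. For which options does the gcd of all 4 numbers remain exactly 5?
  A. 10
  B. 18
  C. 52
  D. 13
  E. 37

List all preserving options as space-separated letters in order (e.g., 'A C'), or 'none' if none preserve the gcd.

Old gcd = 5; gcd of others (without N[1]) = 5
New gcd for candidate v: gcd(5, v). Preserves old gcd iff gcd(5, v) = 5.
  Option A: v=10, gcd(5,10)=5 -> preserves
  Option B: v=18, gcd(5,18)=1 -> changes
  Option C: v=52, gcd(5,52)=1 -> changes
  Option D: v=13, gcd(5,13)=1 -> changes
  Option E: v=37, gcd(5,37)=1 -> changes

Answer: A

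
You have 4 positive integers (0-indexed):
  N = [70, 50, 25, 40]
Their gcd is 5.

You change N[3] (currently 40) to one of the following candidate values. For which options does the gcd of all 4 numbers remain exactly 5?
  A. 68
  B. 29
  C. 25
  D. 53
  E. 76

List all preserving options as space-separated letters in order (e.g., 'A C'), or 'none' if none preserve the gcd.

Answer: C

Derivation:
Old gcd = 5; gcd of others (without N[3]) = 5
New gcd for candidate v: gcd(5, v). Preserves old gcd iff gcd(5, v) = 5.
  Option A: v=68, gcd(5,68)=1 -> changes
  Option B: v=29, gcd(5,29)=1 -> changes
  Option C: v=25, gcd(5,25)=5 -> preserves
  Option D: v=53, gcd(5,53)=1 -> changes
  Option E: v=76, gcd(5,76)=1 -> changes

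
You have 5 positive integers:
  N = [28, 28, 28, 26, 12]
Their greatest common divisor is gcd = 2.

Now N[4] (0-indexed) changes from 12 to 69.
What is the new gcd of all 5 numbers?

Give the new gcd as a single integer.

Answer: 1

Derivation:
Numbers: [28, 28, 28, 26, 12], gcd = 2
Change: index 4, 12 -> 69
gcd of the OTHER numbers (without index 4): gcd([28, 28, 28, 26]) = 2
New gcd = gcd(g_others, new_val) = gcd(2, 69) = 1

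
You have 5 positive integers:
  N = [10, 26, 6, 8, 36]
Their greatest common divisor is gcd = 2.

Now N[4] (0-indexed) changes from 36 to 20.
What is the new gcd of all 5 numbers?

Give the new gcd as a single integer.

Numbers: [10, 26, 6, 8, 36], gcd = 2
Change: index 4, 36 -> 20
gcd of the OTHER numbers (without index 4): gcd([10, 26, 6, 8]) = 2
New gcd = gcd(g_others, new_val) = gcd(2, 20) = 2

Answer: 2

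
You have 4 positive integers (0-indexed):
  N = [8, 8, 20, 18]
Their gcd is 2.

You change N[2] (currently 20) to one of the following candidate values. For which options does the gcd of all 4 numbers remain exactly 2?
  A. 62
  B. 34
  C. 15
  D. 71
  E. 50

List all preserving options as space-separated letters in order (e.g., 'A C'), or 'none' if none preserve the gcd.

Old gcd = 2; gcd of others (without N[2]) = 2
New gcd for candidate v: gcd(2, v). Preserves old gcd iff gcd(2, v) = 2.
  Option A: v=62, gcd(2,62)=2 -> preserves
  Option B: v=34, gcd(2,34)=2 -> preserves
  Option C: v=15, gcd(2,15)=1 -> changes
  Option D: v=71, gcd(2,71)=1 -> changes
  Option E: v=50, gcd(2,50)=2 -> preserves

Answer: A B E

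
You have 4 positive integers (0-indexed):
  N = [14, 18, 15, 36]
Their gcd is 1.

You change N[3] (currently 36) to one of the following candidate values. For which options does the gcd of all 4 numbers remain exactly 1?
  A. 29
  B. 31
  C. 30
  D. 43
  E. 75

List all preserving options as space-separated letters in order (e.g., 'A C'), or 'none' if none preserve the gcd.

Old gcd = 1; gcd of others (without N[3]) = 1
New gcd for candidate v: gcd(1, v). Preserves old gcd iff gcd(1, v) = 1.
  Option A: v=29, gcd(1,29)=1 -> preserves
  Option B: v=31, gcd(1,31)=1 -> preserves
  Option C: v=30, gcd(1,30)=1 -> preserves
  Option D: v=43, gcd(1,43)=1 -> preserves
  Option E: v=75, gcd(1,75)=1 -> preserves

Answer: A B C D E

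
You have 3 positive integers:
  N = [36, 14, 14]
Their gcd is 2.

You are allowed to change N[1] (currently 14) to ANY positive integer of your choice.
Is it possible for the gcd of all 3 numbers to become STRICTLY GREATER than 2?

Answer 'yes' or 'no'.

Current gcd = 2
gcd of all OTHER numbers (without N[1]=14): gcd([36, 14]) = 2
The new gcd after any change is gcd(2, new_value).
This can be at most 2.
Since 2 = old gcd 2, the gcd can only stay the same or decrease.

Answer: no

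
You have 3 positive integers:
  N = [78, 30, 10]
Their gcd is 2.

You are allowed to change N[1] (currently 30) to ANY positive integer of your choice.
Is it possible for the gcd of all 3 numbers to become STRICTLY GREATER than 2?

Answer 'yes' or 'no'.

Current gcd = 2
gcd of all OTHER numbers (without N[1]=30): gcd([78, 10]) = 2
The new gcd after any change is gcd(2, new_value).
This can be at most 2.
Since 2 = old gcd 2, the gcd can only stay the same or decrease.

Answer: no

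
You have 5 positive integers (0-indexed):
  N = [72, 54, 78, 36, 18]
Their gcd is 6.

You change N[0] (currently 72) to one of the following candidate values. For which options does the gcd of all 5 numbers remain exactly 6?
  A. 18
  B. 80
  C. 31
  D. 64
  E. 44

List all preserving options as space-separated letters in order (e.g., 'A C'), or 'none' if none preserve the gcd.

Old gcd = 6; gcd of others (without N[0]) = 6
New gcd for candidate v: gcd(6, v). Preserves old gcd iff gcd(6, v) = 6.
  Option A: v=18, gcd(6,18)=6 -> preserves
  Option B: v=80, gcd(6,80)=2 -> changes
  Option C: v=31, gcd(6,31)=1 -> changes
  Option D: v=64, gcd(6,64)=2 -> changes
  Option E: v=44, gcd(6,44)=2 -> changes

Answer: A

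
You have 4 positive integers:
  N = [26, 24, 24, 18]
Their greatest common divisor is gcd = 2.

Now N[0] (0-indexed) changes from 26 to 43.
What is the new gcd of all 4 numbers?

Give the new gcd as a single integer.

Answer: 1

Derivation:
Numbers: [26, 24, 24, 18], gcd = 2
Change: index 0, 26 -> 43
gcd of the OTHER numbers (without index 0): gcd([24, 24, 18]) = 6
New gcd = gcd(g_others, new_val) = gcd(6, 43) = 1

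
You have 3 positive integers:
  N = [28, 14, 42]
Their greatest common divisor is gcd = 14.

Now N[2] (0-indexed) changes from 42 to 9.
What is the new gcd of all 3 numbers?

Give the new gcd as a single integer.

Answer: 1

Derivation:
Numbers: [28, 14, 42], gcd = 14
Change: index 2, 42 -> 9
gcd of the OTHER numbers (without index 2): gcd([28, 14]) = 14
New gcd = gcd(g_others, new_val) = gcd(14, 9) = 1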